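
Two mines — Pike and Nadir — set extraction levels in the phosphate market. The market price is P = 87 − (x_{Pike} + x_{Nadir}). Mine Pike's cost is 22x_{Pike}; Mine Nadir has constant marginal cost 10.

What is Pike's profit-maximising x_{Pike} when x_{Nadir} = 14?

25.5

Mine Pike's profit: π = x_{Pike}(87 − (x_{Pike} + x_{Nadir})) − 22x_{Pike}.
∂π/∂x_{Pike} = 65 − 2x_{Pike} − x_{Nadir} = 0, so x_{Pike} = 32.5 − 0.5x_{Nadir}.
At x_{Nadir} = 14: x_{Pike} = 32.5 − 0.5·14 = 25.5.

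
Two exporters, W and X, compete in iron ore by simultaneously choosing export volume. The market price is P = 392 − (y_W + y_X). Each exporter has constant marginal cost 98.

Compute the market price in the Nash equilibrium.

Exporter W's profit: π = y_W(392 − (y_W + y_X)) − 98y_W.
∂π/∂y_W = 294 − 2y_W − y_X = 0, so y_W = 147 − 0.5y_X.
By symmetry y_X = y_W; substituting into the reaction function, 1.5y_W = 147 and y_W = 98.
Equilibrium price: P = 392 − 196 = 196.

196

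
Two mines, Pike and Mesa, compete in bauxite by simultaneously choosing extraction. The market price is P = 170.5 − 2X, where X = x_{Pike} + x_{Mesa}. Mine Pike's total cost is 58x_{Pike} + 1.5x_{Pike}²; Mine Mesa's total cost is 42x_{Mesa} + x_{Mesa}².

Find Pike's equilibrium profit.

423.5

Mine Pike's profit: π = x_{Pike}(170.5 − 2(x_{Pike} + x_{Mesa})) − 58x_{Pike} − 1.5x_{Pike}².
∂π/∂x_{Pike} = 112.5 − 7x_{Pike} − 2x_{Mesa} = 0, so x_{Pike} = 225/14 − (2/7)x_{Mesa}.
For Mesa: ∂π/∂x_{Mesa} = 128.5 − 6x_{Mesa} − 2x_{Pike} = 0 ⇒ x_{Mesa} = 257/12 − (1/3)x_{Pike}.
Plugging x_{Mesa} into Pike's best response: x_{Pike} = 225/14 − (2/7)(257/12 − (1/3)x_{Pike}) ⇒ (19/21)x_{Pike} = 209/21, so x_{Pike} = 11.
Then x_{Mesa} = 257/12 − (1/3)·11 = 17.75.
Price P = 170.5 − 2·28.75 = 113.
Pike's profit: (113 − 58)·11 − 1.5(11)² = 423.5.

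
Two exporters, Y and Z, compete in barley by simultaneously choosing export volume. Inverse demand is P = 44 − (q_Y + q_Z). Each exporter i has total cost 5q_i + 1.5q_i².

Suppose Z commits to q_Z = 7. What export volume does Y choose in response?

6.4

Exporter Y's profit: π = q_Y(44 − (q_Y + q_Z)) − 5q_Y − 1.5q_Y².
∂π/∂q_Y = 39 − 5q_Y − q_Z = 0, so q_Y = 7.8 − 0.2q_Z.
At q_Z = 7: q_Y = 7.8 − 0.2·7 = 6.4.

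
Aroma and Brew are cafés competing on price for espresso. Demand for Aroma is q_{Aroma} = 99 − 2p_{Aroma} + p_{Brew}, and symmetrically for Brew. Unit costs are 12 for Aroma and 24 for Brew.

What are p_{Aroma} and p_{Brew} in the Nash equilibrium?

Aroma's profit: π = (p_{Aroma} − 12)(99 − 2p_{Aroma} + p_{Brew}).
∂π/∂p_{Aroma} = 123 − 4p_{Aroma} + p_{Brew} = 0 ⇒ p_{Aroma} = 30.75 + 0.25p_{Brew}.
Similarly p_{Brew} = 36.75 + 0.25p_{Aroma}.
Solving the two reaction functions simultaneously: (1 − (0.25)(0.25))p_{Aroma} = 30.75 + 0.25·36.75, so 0.9375p_{Aroma} = 39.9375 and p_{Aroma} = 42.6.
Then p_{Brew} = 36.75 + 0.25·42.6 = 47.4.

42.6, 47.4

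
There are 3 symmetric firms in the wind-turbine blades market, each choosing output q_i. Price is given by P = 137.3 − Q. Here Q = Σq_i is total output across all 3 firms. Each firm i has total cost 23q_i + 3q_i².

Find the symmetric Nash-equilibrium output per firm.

11.43

A representative firm's profit is π_i = q_i(137.3 − Q) − 23q_i − 3q_i², with Q = q_i + Σ_{j≠i} q_j.
First-order condition: 114.3 − 8q_i − Σ_{j≠i} q_j = 0.
In a symmetric equilibrium every firm chooses the same q, so Σ_{j≠i} q_j = 2q. The condition becomes 114.3 − 10q = 0, giving q = 114.3/10 = 11.43.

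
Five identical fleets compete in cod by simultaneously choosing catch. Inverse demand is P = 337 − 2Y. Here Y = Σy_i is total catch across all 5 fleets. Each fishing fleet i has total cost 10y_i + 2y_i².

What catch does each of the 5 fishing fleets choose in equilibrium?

A representative fishing fleet's profit is π_i = y_i(337 − 2Y) − 10y_i − 2y_i², with Y = y_i + Σ_{j≠i} y_j.
First-order condition: 327 − 8y_i − 2Σ_{j≠i} y_j = 0.
Imposing symmetry (y_j = y for all j) turns Σ_{j≠i} y_j into 4y, so 327 = 16y and y = 20.4375.

20.4375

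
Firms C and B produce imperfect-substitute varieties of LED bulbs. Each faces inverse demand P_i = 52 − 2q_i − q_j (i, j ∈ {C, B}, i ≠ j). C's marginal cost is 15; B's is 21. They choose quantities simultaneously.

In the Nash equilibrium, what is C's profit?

121.68

Firm C's profit: π = q_C(52 − 2q_C − q_B) − 15q_C.
∂π/∂q_C = 37 − 4q_C − q_B = 0 ⇒ q_C = 9.25 − 0.25q_B.
Similarly q_B = 7.75 − 0.25q_C.
Plugging q_B into C's best response: q_C = 9.25 − 0.25(7.75 − 0.25q_C) ⇒ 0.9375q_C = 7.3125, so q_C = 7.8.
Then q_B = 7.75 − 0.25·7.8 = 5.8.
P_C = 52 − 2·7.8 − 5.8 = 30.6.
Profit = (30.6 − 15)·7.8 = 121.68.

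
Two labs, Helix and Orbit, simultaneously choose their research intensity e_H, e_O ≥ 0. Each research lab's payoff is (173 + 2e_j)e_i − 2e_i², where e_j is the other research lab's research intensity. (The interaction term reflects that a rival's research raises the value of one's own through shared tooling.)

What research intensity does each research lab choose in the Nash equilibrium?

Helix's payoff is (173 + 2e_O)e_H − 2e_H².
∂π/∂e_H = 173 + 2e_O − 4e_H = 0, so e_H = 43.25 + 0.5e_O.
Setting e_H = e_O in the reaction function: e_H = 43.25 + 0.5e_H, so e_H = 43.25 / 0.5 = 86.5.

86.5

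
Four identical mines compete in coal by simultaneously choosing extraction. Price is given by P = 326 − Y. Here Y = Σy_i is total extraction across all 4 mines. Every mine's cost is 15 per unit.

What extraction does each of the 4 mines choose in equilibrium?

62.2

A representative mine's profit is π_i = y_i(326 − Y) − 15y_i, with Y = y_i + Σ_{j≠i} y_j.
First-order condition: 311 − 2y_i − Σ_{j≠i} y_j = 0.
With identical mines, set every y_j = y: then 311 − 2y − 3y = 0, i.e. y = 311/5 = 62.2.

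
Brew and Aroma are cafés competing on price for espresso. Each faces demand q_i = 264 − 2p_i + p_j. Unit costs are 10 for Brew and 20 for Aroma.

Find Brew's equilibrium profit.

14792

Brew's profit: π = (p_{Brew} − 10)(264 − 2p_{Brew} + p_{Aroma}).
∂π/∂p_{Brew} = 284 − 4p_{Brew} + p_{Aroma} = 0 ⇒ p_{Brew} = 71 + 0.25p_{Aroma}.
Similarly p_{Aroma} = 76 + 0.25p_{Brew}.
Substituting the second reaction function into the first: p_{Brew} = 71 + 0.25(76 + 0.25p_{Brew}), which gives 0.9375p_{Brew} = 90 ⇒ p_{Brew} = 96.
Then p_{Aroma} = 76 + 0.25·96 = 100.
q_{Brew} = 264 − 2·96 + 100 = 172.
Profit = (96 − 10)·172 = 14792.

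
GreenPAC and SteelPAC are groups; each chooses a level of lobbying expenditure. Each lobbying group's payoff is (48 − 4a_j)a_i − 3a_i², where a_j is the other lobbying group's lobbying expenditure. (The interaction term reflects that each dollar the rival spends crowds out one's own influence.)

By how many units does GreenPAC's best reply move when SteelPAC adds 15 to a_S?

-10

GreenPAC's payoff is (48 − 4a_S)a_G − 3a_G².
∂π/∂a_G = 48 − 4a_S − 6a_G = 0, so a_G = 8 − (2/3)a_S.
The reaction-function slope is −2/3, so a 15-unit rise in a_S moves a_G by −2/3 × 15 = −10. GreenPAC's best response falls — the actions are strategic substitutes.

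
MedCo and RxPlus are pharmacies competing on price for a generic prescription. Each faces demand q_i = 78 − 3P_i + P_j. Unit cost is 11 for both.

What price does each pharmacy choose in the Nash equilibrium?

MedCo's profit: π = (P_{MedCo} − 11)(78 − 3P_{MedCo} + P_{RxPlus}).
∂π/∂P_{MedCo} = 111 − 6P_{MedCo} + P_{RxPlus} = 0 ⇒ P_{MedCo} = 18.5 + (1/6)P_{RxPlus}.
Setting P_{MedCo} = P_{RxPlus} in the reaction function: P_{MedCo} = 18.5 + (1/6)P_{MedCo}, so P_{MedCo} = 18.5 / (5/6) = 22.2.

22.2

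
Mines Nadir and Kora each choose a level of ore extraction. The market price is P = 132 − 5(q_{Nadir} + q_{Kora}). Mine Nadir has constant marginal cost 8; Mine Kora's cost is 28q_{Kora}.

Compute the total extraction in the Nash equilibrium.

15.2

Mine Nadir's profit: π = q_{Nadir}(132 − 5(q_{Nadir} + q_{Kora})) − 8q_{Nadir}.
∂π/∂q_{Nadir} = 124 − 10q_{Nadir} − 5q_{Kora} = 0, so q_{Nadir} = 12.4 − 0.5q_{Kora}.
By the same steps for Kora: q_{Kora} = 10.4 − 0.5q_{Nadir}.
Plugging q_{Kora} into Nadir's best response: q_{Nadir} = 12.4 − 0.5(10.4 − 0.5q_{Nadir}) ⇒ 0.75q_{Nadir} = 7.2, so q_{Nadir} = 9.6.
Then q_{Kora} = 10.4 − 0.5·9.6 = 5.6.
Total extraction: 9.6 + 5.6 = 15.2.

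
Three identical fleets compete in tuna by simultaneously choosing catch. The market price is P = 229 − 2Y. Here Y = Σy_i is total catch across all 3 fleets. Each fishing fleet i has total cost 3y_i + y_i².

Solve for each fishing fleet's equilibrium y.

A representative fishing fleet's profit is π_i = y_i(229 − 2Y) − 3y_i − y_i², with Y = y_i + Σ_{j≠i} y_j.
First-order condition: 226 − 6y_i − 2Σ_{j≠i} y_j = 0.
With identical fishing fleets, set every y_j = y: then 226 − 6y − 4y = 0, i.e. y = 226/10 = 22.6.

22.6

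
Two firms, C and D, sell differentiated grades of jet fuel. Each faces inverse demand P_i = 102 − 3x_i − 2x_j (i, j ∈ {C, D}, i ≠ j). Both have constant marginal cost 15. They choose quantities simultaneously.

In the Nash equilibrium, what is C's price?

Firm C's profit: π = x_C(102 − 3x_C − 2x_D) − 15x_C.
∂π/∂x_C = 87 − 6x_C − 2x_D = 0 ⇒ x_C = 14.5 − (1/3)x_D.
The game is symmetric, so in equilibrium x_D = x_C: the reaction function gives (4/3)x_C = 14.5, hence x_C = 10.875.
P_C = 102 − 3·10.875 − 2·10.875 = 47.625.

47.625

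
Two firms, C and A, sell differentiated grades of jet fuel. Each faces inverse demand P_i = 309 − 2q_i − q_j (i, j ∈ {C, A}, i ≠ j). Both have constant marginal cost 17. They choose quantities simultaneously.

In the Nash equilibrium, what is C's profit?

6821.12

Firm C's profit: π = q_C(309 − 2q_C − q_A) − 17q_C.
∂π/∂q_C = 292 − 4q_C − q_A = 0 ⇒ q_C = 73 − 0.25q_A.
Setting q_C = q_A in the reaction function: q_C = 73 − 0.25q_C, so q_C = 73 / 1.25 = 58.4.
P_C = 309 − 2·58.4 − 58.4 = 133.8.
Profit = (133.8 − 17)·58.4 = 6821.12.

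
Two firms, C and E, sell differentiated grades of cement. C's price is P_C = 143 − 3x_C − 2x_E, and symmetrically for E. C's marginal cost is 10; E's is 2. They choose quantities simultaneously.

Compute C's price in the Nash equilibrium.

58.375

Firm C's profit: π = x_C(143 − 3x_C − 2x_E) − 10x_C.
∂π/∂x_C = 133 − 6x_C − 2x_E = 0 ⇒ x_C = 133/6 − (1/3)x_E.
Similarly x_E = 23.5 − (1/3)x_C.
Solving the two reaction functions simultaneously: (1 − (−1/3)(−1/3))x_C = 133/6 − (1/3)·23.5, so (8/9)x_C = 43/3 and x_C = 16.125.
Then x_E = 23.5 − (1/3)·16.125 = 18.125.
P_C = 143 − 3·16.125 − 2·18.125 = 58.375.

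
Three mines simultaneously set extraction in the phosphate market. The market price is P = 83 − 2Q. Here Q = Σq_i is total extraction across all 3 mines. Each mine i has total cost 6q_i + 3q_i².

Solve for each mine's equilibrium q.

5.5

A representative mine's profit is π_i = q_i(83 − 2Q) − 6q_i − 3q_i², with Q = q_i + Σ_{j≠i} q_j.
First-order condition: 77 − 10q_i − 2Σ_{j≠i} q_j = 0.
Imposing symmetry (q_j = q for all j) turns Σ_{j≠i} q_j into 2q, so 77 = 14q and q = 5.5.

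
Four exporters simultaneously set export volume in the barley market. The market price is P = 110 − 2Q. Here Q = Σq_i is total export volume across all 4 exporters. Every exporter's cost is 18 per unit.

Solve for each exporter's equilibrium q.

A representative exporter's profit is π_i = q_i(110 − 2Q) − 18q_i, with Q = q_i + Σ_{j≠i} q_j.
First-order condition: 92 − 4q_i − 2Σ_{j≠i} q_j = 0.
Imposing symmetry (q_j = q for all j) turns Σ_{j≠i} q_j into 3q, so 92 = 10q and q = 9.2.

9.2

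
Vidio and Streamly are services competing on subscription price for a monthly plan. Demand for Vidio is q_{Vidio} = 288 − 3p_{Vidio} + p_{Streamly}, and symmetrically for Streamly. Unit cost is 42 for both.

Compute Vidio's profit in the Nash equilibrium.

Vidio's profit: π = (p_{Vidio} − 42)(288 − 3p_{Vidio} + p_{Streamly}).
∂π/∂p_{Vidio} = 414 − 6p_{Vidio} + p_{Streamly} = 0 ⇒ p_{Vidio} = 69 + (1/6)p_{Streamly}.
By symmetry p_{Streamly} = p_{Vidio}; substituting into the reaction function, (5/6)p_{Vidio} = 69 and p_{Vidio} = 82.8.
q_{Vidio} = 288 − 3·82.8 + 82.8 = 122.4.
Profit = (82.8 − 42)·122.4 = 4993.92.

4993.92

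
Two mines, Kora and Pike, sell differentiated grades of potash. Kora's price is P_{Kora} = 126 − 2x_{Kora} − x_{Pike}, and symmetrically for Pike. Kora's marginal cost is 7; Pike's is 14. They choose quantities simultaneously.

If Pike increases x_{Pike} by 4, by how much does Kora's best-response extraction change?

Mine Kora's profit: π = x_{Kora}(126 − 2x_{Kora} − x_{Pike}) − 7x_{Kora}.
∂π/∂x_{Kora} = 119 − 4x_{Kora} − x_{Pike} = 0 ⇒ x_{Kora} = 29.75 − 0.25x_{Pike}.
The reaction-function slope is −0.25, so a 4-unit rise in x_{Pike} moves x_{Kora} by −0.25 × 4 = −1. Kora's best response falls — the actions are strategic substitutes.

-1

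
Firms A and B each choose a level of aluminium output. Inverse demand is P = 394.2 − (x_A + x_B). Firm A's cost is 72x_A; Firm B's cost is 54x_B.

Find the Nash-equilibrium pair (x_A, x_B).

Firm A's profit: π = x_A(394.2 − (x_A + x_B)) − 72x_A.
∂π/∂x_A = 322.2 − 2x_A − x_B = 0, so x_A = 161.1 − 0.5x_B.
By the same steps for B: x_B = 170.1 − 0.5x_A.
Solving the two reaction functions simultaneously: (1 − (−0.5)(−0.5))x_A = 161.1 − 0.5·170.1, so 0.75x_A = 76.05 and x_A = 101.4.
Then x_B = 170.1 − 0.5·101.4 = 119.4.

101.4, 119.4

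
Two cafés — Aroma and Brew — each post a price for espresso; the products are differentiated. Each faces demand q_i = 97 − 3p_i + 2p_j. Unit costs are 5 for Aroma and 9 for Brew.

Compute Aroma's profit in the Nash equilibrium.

1692.1875

Aroma's profit: π = (p_{Aroma} − 5)(97 − 3p_{Aroma} + 2p_{Brew}).
∂π/∂p_{Aroma} = 112 − 6p_{Aroma} + 2p_{Brew} = 0 ⇒ p_{Aroma} = 56/3 + (1/3)p_{Brew}.
Similarly p_{Brew} = 62/3 + (1/3)p_{Aroma}.
Substituting the second reaction function into the first: p_{Aroma} = 56/3 + (1/3)(62/3 + (1/3)p_{Aroma}), which gives (8/9)p_{Aroma} = 230/9 ⇒ p_{Aroma} = 28.75.
Then p_{Brew} = 62/3 + (1/3)·28.75 = 30.25.
q_{Aroma} = 97 − 3·28.75 + 2·30.25 = 71.25.
Profit = (28.75 − 5)·71.25 = 1692.1875.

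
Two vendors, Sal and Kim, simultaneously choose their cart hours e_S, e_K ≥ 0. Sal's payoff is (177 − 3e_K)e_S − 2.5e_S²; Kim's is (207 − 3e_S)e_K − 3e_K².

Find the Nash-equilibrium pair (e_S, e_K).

21, 24

Expanding Sal's payoff: 177e_S − 3e_Ke_S − 2.5e_S².
∂π/∂e_S = 177 − 3e_K − 5e_S = 0, so e_S = 35.4 − 0.6e_K.
Likewise for Kim: e_K = 34.5 − 0.5e_S.
Solving the two reaction functions simultaneously: (1 − (−0.6)(−0.5))e_S = 35.4 − 0.6·34.5, so 0.7e_S = 14.7 and e_S = 21.
Then e_K = 34.5 − 0.5·21 = 24.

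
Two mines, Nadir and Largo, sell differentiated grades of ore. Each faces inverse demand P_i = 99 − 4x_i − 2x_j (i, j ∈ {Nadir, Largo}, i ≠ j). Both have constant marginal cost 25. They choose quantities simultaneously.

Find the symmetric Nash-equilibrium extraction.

7.4

Mine Nadir's profit: π = x_{Nadir}(99 − 4x_{Nadir} − 2x_{Largo}) − 25x_{Nadir}.
∂π/∂x_{Nadir} = 74 − 8x_{Nadir} − 2x_{Largo} = 0 ⇒ x_{Nadir} = 9.25 − 0.25x_{Largo}.
Setting x_{Nadir} = x_{Largo} in the reaction function: x_{Nadir} = 9.25 − 0.25x_{Nadir}, so x_{Nadir} = 9.25 / 1.25 = 7.4.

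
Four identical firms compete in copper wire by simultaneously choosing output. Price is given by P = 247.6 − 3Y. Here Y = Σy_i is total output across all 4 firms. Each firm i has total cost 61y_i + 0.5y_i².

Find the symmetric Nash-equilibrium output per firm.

A representative firm's profit is π_i = y_i(247.6 − 3Y) − 61y_i − 0.5y_i², with Y = y_i + Σ_{j≠i} y_j.
First-order condition: 186.6 − 7y_i − 3Σ_{j≠i} y_j = 0.
In a symmetric equilibrium every firm chooses the same y, so Σ_{j≠i} y_j = 3y. The condition becomes 186.6 − 16y = 0, giving y = 186.6/16 = 11.6625.

11.6625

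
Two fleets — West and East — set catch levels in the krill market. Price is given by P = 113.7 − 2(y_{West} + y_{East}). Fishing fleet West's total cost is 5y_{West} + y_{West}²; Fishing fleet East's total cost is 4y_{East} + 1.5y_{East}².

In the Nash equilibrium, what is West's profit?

609.1875

Fishing fleet West's profit: π = y_{West}(113.7 − 2(y_{West} + y_{East})) − 5y_{West} − y_{West}².
∂π/∂y_{West} = 108.7 − 6y_{West} − 2y_{East} = 0, so y_{West} = 1087/60 − (1/3)y_{East}.
For East: ∂π/∂y_{East} = 109.7 − 7y_{East} − 2y_{West} = 0 ⇒ y_{East} = 1097/70 − (2/7)y_{West}.
Solving the two reaction functions simultaneously: (1 − (−1/3)(−2/7))y_{West} = 1087/60 − (1/3)·(1097/70), so (19/21)y_{West} = 361/28 and y_{West} = 14.25.
Then y_{East} = 1097/70 − (2/7)·14.25 = 11.6.
Price P = 113.7 − 2·25.85 = 62.
West's profit: (62 − 5)·14.25 − (14.25)² = 609.1875.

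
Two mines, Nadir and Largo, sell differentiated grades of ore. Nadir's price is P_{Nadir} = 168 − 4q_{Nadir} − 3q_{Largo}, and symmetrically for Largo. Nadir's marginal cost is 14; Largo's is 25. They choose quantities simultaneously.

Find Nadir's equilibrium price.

72.4

Mine Nadir's profit: π = q_{Nadir}(168 − 4q_{Nadir} − 3q_{Largo}) − 14q_{Nadir}.
∂π/∂q_{Nadir} = 154 − 8q_{Nadir} − 3q_{Largo} = 0 ⇒ q_{Nadir} = 19.25 − 0.375q_{Largo}.
Similarly q_{Largo} = 17.875 − 0.375q_{Nadir}.
Substituting the second reaction function into the first: q_{Nadir} = 19.25 − 0.375(17.875 − 0.375q_{Nadir}), which gives (55/64)q_{Nadir} = 803/64 ⇒ q_{Nadir} = 14.6.
Then q_{Largo} = 17.875 − 0.375·14.6 = 12.4.
P_{Nadir} = 168 − 4·14.6 − 3·12.4 = 72.4.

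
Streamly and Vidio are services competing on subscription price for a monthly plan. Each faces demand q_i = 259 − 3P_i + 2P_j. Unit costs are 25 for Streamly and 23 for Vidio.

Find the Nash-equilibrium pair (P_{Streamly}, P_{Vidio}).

83.125, 82.375

Streamly's profit: π = (P_{Streamly} − 25)(259 − 3P_{Streamly} + 2P_{Vidio}).
∂π/∂P_{Streamly} = 334 − 6P_{Streamly} + 2P_{Vidio} = 0 ⇒ P_{Streamly} = 167/3 + (1/3)P_{Vidio}.
Similarly P_{Vidio} = 164/3 + (1/3)P_{Streamly}.
Plugging P_{Vidio} into Streamly's best response: P_{Streamly} = 167/3 + (1/3)(164/3 + (1/3)P_{Streamly}) ⇒ (8/9)P_{Streamly} = 665/9, so P_{Streamly} = 83.125.
Then P_{Vidio} = 164/3 + (1/3)·83.125 = 82.375.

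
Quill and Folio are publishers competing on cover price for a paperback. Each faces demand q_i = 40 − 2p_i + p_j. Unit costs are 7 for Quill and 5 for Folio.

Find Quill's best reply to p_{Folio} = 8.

Quill's profit: π = (p_{Quill} − 7)(40 − 2p_{Quill} + p_{Folio}).
∂π/∂p_{Quill} = 54 − 4p_{Quill} + p_{Folio} = 0 ⇒ p_{Quill} = 13.5 + 0.25p_{Folio}.
At p_{Folio} = 8: p_{Quill} = 13.5 + 0.25·8 = 15.5.

15.5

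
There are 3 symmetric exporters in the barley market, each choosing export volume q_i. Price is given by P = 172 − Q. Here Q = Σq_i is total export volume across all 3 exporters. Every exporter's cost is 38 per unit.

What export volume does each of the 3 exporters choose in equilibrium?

A representative exporter's profit is π_i = q_i(172 − Q) − 38q_i, with Q = q_i + Σ_{j≠i} q_j.
First-order condition: 134 − 2q_i − Σ_{j≠i} q_j = 0.
With identical exporters, set every q_j = q: then 134 − 2q − 2q = 0, i.e. q = 134/4 = 33.5.

33.5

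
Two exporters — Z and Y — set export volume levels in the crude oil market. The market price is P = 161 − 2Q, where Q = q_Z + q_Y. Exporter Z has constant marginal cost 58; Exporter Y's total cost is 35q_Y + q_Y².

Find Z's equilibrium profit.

669.78

Exporter Z's profit: π = q_Z(161 − 2(q_Z + q_Y)) − 58q_Z.
∂π/∂q_Z = 103 − 4q_Z − 2q_Y = 0, so q_Z = 25.75 − 0.5q_Y.
For Y: ∂π/∂q_Y = 126 − 6q_Y − 2q_Z = 0 ⇒ q_Y = 21 − (1/3)q_Z.
Substituting the second reaction function into the first: q_Z = 25.75 − 0.5(21 − (1/3)q_Z), which gives (5/6)q_Z = 15.25 ⇒ q_Z = 18.3.
Then q_Y = 21 − (1/3)·18.3 = 14.9.
Price P = 161 − 2·33.2 = 94.6.
Z's profit: (94.6 − 58)·18.3 = 669.78.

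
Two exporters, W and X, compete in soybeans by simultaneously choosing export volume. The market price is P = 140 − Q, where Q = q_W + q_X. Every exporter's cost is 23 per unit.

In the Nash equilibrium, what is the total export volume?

78

Exporter W's profit: π = q_W(140 − (q_W + q_X)) − 23q_W.
∂π/∂q_W = 117 − 2q_W − q_X = 0, so q_W = 58.5 − 0.5q_X.
The game is symmetric, so in equilibrium q_X = q_W: the reaction function gives 1.5q_W = 58.5, hence q_W = 39.
Total export volume: 39 + 39 = 78.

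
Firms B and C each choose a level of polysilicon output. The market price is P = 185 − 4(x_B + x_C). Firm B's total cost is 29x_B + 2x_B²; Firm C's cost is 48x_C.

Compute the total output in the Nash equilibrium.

21.5

Firm B's profit: π = x_B(185 − 4(x_B + x_C)) − 29x_B − 2x_B².
∂π/∂x_B = 156 − 12x_B − 4x_C = 0, so x_B = 13 − (1/3)x_C.
For C: ∂π/∂x_C = 137 − 8x_C − 4x_B = 0 ⇒ x_C = 17.125 − 0.5x_B.
Substituting the second reaction function into the first: x_B = 13 − (1/3)(17.125 − 0.5x_B), which gives (5/6)x_B = 175/24 ⇒ x_B = 8.75.
Then x_C = 17.125 − 0.5·8.75 = 12.75.
Total output: 8.75 + 12.75 = 21.5.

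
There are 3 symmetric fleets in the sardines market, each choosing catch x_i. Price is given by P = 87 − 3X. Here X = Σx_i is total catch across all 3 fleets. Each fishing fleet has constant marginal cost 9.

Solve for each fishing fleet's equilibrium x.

A representative fishing fleet's profit is π_i = x_i(87 − 3X) − 9x_i, with X = x_i + Σ_{j≠i} x_j.
First-order condition: 78 − 6x_i − 3Σ_{j≠i} x_j = 0.
Imposing symmetry (x_j = x for all j) turns Σ_{j≠i} x_j into 2x, so 78 = 12x and x = 6.5.

6.5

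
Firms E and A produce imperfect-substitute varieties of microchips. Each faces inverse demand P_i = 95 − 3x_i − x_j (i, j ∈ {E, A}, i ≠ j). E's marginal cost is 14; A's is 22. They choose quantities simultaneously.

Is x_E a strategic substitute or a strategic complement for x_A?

Firm E's profit: π = x_E(95 − 3x_E − x_A) − 14x_E.
∂π/∂x_E = 81 − 6x_E − x_A = 0 ⇒ x_E = 13.5 − (1/6)x_A.
The best-response slope dx_E/dx_A = −1/6 < 0: the reaction function is downward-sloping, so the choices are strategic substitutes.

strategic substitutes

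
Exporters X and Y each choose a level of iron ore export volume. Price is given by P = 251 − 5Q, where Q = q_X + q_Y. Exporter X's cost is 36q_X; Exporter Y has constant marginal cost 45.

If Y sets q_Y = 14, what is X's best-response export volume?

14.5

Exporter X's profit: π = q_X(251 − 5(q_X + q_Y)) − 36q_X.
∂π/∂q_X = 215 − 10q_X − 5q_Y = 0, so q_X = 21.5 − 0.5q_Y.
At q_Y = 14: q_X = 21.5 − 0.5·14 = 14.5.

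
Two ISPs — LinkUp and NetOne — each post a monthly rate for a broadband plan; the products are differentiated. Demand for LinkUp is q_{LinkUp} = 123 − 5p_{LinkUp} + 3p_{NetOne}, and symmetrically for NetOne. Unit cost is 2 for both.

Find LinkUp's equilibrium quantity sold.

LinkUp's profit: π = (p_{LinkUp} − 2)(123 − 5p_{LinkUp} + 3p_{NetOne}).
∂π/∂p_{LinkUp} = 133 − 10p_{LinkUp} + 3p_{NetOne} = 0 ⇒ p_{LinkUp} = 13.3 + 0.3p_{NetOne}.
The game is symmetric, so in equilibrium p_{NetOne} = p_{LinkUp}: the reaction function gives 0.7p_{LinkUp} = 13.3, hence p_{LinkUp} = 19.
q_{LinkUp} = 123 − 5·19 + 3·19 = 85.

85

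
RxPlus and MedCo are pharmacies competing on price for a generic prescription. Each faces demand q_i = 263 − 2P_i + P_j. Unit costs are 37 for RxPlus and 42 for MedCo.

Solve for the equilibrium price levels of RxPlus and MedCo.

RxPlus's profit: π = (P_{RxPlus} − 37)(263 − 2P_{RxPlus} + P_{MedCo}).
∂π/∂P_{RxPlus} = 337 − 4P_{RxPlus} + P_{MedCo} = 0 ⇒ P_{RxPlus} = 84.25 + 0.25P_{MedCo}.
Similarly P_{MedCo} = 86.75 + 0.25P_{RxPlus}.
Plugging P_{MedCo} into RxPlus's best response: P_{RxPlus} = 84.25 + 0.25(86.75 + 0.25P_{RxPlus}) ⇒ 0.9375P_{RxPlus} = 105.9375, so P_{RxPlus} = 113.
Then P_{MedCo} = 86.75 + 0.25·113 = 115.

113, 115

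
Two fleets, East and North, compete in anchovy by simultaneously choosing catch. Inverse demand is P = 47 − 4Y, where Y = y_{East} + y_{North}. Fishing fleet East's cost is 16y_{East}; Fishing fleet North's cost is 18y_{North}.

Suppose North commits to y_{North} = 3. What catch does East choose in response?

Fishing fleet East's profit: π = y_{East}(47 − 4(y_{East} + y_{North})) − 16y_{East}.
∂π/∂y_{East} = 31 − 8y_{East} − 4y_{North} = 0, so y_{East} = 3.875 − 0.5y_{North}.
At y_{North} = 3: y_{East} = 3.875 − 0.5·3 = 2.375.

2.375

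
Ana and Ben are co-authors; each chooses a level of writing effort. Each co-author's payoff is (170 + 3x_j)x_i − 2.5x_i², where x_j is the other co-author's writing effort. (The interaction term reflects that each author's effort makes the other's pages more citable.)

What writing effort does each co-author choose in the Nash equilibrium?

Ana's payoff is (170 + 3x_B)x_A − 2.5x_A².
∂π/∂x_A = 170 + 3x_B − 5x_A = 0, so x_A = 34 + 0.6x_B.
The game is symmetric, so in equilibrium x_B = x_A: the reaction function gives 0.4x_A = 34, hence x_A = 85.

85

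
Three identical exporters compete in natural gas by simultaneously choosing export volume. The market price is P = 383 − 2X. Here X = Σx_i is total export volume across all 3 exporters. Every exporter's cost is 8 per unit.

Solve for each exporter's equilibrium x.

46.875

A representative exporter's profit is π_i = x_i(383 − 2X) − 8x_i, with X = x_i + Σ_{j≠i} x_j.
First-order condition: 375 − 4x_i − 2Σ_{j≠i} x_j = 0.
Imposing symmetry (x_j = x for all j) turns Σ_{j≠i} x_j into 2x, so 375 = 8x and x = 46.875.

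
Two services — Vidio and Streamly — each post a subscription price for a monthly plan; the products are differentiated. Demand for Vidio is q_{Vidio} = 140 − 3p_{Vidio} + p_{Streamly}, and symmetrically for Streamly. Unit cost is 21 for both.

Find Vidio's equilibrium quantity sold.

Vidio's profit: π = (p_{Vidio} − 21)(140 − 3p_{Vidio} + p_{Streamly}).
∂π/∂p_{Vidio} = 203 − 6p_{Vidio} + p_{Streamly} = 0 ⇒ p_{Vidio} = 203/6 + (1/6)p_{Streamly}.
By symmetry p_{Streamly} = p_{Vidio}; substituting into the reaction function, (5/6)p_{Vidio} = 203/6 and p_{Vidio} = 40.6.
q_{Vidio} = 140 − 3·40.6 + 40.6 = 58.8.

58.8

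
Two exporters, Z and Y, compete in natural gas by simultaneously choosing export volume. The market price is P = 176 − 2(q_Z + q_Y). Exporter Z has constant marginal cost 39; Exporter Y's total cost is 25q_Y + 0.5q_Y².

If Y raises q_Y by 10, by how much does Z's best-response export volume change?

-5

Exporter Z's profit: π = q_Z(176 − 2(q_Z + q_Y)) − 39q_Z.
∂π/∂q_Z = 137 − 4q_Z − 2q_Y = 0, so q_Z = 34.25 − 0.5q_Y.
The reaction-function slope is −0.5, so a 10-unit rise in q_Y moves q_Z by −0.5 × 10 = −5. Z's best response falls — the actions are strategic substitutes.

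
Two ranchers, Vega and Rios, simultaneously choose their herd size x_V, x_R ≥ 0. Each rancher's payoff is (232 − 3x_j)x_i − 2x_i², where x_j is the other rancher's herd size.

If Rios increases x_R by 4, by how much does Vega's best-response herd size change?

Vega's payoff is (232 − 3x_R)x_V − 2x_V².
∂π/∂x_V = 232 − 3x_R − 4x_V = 0, so x_V = 58 − 0.75x_R.
The reaction-function slope is −0.75, so a 4-unit rise in x_R moves x_V by −0.75 × 4 = −3. Vega's best response falls — the actions are strategic substitutes.

-3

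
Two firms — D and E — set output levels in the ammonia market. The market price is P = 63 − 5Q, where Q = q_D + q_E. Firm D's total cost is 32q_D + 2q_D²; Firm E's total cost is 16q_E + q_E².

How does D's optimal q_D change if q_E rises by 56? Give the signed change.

Firm D's profit: π = q_D(63 − 5(q_D + q_E)) − 32q_D − 2q_D².
∂π/∂q_D = 31 − 14q_D − 5q_E = 0, so q_D = 31/14 − (5/14)q_E.
The reaction-function slope is −5/14, so a 56-unit rise in q_E moves q_D by −5/14 × 56 = −20. D's best response falls — the actions are strategic substitutes.

-20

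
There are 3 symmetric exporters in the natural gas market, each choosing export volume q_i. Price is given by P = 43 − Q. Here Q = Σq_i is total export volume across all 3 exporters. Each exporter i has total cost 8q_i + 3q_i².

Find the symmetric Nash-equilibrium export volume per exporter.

3.5

A representative exporter's profit is π_i = q_i(43 − Q) − 8q_i − 3q_i², with Q = q_i + Σ_{j≠i} q_j.
First-order condition: 35 − 8q_i − Σ_{j≠i} q_j = 0.
With identical exporters, set every q_j = q: then 35 − 8q − 2q = 0, i.e. q = 35/10 = 3.5.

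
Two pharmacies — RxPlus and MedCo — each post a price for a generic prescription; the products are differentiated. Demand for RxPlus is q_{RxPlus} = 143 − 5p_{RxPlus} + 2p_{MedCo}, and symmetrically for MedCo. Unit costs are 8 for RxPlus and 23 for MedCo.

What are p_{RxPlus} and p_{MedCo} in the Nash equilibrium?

24.4375, 30.6875

RxPlus's profit: π = (p_{RxPlus} − 8)(143 − 5p_{RxPlus} + 2p_{MedCo}).
∂π/∂p_{RxPlus} = 183 − 10p_{RxPlus} + 2p_{MedCo} = 0 ⇒ p_{RxPlus} = 18.3 + 0.2p_{MedCo}.
Similarly p_{MedCo} = 25.8 + 0.2p_{RxPlus}.
Solving the two reaction functions simultaneously: (1 − (0.2)(0.2))p_{RxPlus} = 18.3 + 0.2·25.8, so 0.96p_{RxPlus} = 23.46 and p_{RxPlus} = 24.4375.
Then p_{MedCo} = 25.8 + 0.2·24.4375 = 30.6875.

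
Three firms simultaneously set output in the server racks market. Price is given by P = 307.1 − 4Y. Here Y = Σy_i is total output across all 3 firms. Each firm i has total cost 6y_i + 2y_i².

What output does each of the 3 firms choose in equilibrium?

A representative firm's profit is π_i = y_i(307.1 − 4Y) − 6y_i − 2y_i², with Y = y_i + Σ_{j≠i} y_j.
First-order condition: 301.1 − 12y_i − 4Σ_{j≠i} y_j = 0.
In a symmetric equilibrium every firm chooses the same y, so Σ_{j≠i} y_j = 2y. The condition becomes 301.1 − 20y = 0, giving y = 301.1/20 = 15.055.

15.055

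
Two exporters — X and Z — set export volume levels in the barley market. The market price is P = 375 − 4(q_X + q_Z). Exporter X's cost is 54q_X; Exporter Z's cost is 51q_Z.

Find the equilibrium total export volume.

53.75

Exporter X's profit: π = q_X(375 − 4(q_X + q_Z)) − 54q_X.
∂π/∂q_X = 321 − 8q_X − 4q_Z = 0, so q_X = 40.125 − 0.5q_Z.
By the same steps for Z: q_Z = 40.5 − 0.5q_X.
Solving the two reaction functions simultaneously: (1 − (−0.5)(−0.5))q_X = 40.125 − 0.5·40.5, so 0.75q_X = 19.875 and q_X = 26.5.
Then q_Z = 40.5 − 0.5·26.5 = 27.25.
Total export volume: 26.5 + 27.25 = 53.75.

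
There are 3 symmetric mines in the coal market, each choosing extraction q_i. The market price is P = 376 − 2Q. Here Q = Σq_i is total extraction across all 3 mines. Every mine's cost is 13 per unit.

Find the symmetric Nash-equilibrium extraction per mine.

45.375

A representative mine's profit is π_i = q_i(376 − 2Q) − 13q_i, with Q = q_i + Σ_{j≠i} q_j.
First-order condition: 363 − 4q_i − 2Σ_{j≠i} q_j = 0.
In a symmetric equilibrium every mine chooses the same q, so Σ_{j≠i} q_j = 2q. The condition becomes 363 − 8q = 0, giving q = 363/8 = 45.375.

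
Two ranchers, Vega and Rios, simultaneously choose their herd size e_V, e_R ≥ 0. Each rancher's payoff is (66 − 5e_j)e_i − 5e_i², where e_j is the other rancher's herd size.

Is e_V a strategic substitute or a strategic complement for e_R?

Vega's payoff is (66 − 5e_R)e_V − 5e_V².
∂π/∂e_V = 66 − 5e_R − 10e_V = 0, so e_V = 6.6 − 0.5e_R.
The best-response slope de_V/de_R = −0.5 < 0: the reaction function is downward-sloping, so the choices are strategic substitutes.

strategic substitutes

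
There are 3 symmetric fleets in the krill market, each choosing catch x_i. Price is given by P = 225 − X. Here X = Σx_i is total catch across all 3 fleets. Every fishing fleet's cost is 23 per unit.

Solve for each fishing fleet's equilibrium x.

50.5

A representative fishing fleet's profit is π_i = x_i(225 − X) − 23x_i, with X = x_i + Σ_{j≠i} x_j.
First-order condition: 202 − 2x_i − Σ_{j≠i} x_j = 0.
In a symmetric equilibrium every fishing fleet chooses the same x, so Σ_{j≠i} x_j = 2x. The condition becomes 202 − 4x = 0, giving x = 202/4 = 50.5.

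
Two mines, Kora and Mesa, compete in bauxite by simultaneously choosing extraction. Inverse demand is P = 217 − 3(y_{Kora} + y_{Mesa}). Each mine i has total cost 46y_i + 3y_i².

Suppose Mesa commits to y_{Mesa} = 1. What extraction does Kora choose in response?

Mine Kora's profit: π = y_{Kora}(217 − 3(y_{Kora} + y_{Mesa})) − 46y_{Kora} − 3y_{Kora}².
∂π/∂y_{Kora} = 171 − 12y_{Kora} − 3y_{Mesa} = 0, so y_{Kora} = 14.25 − 0.25y_{Mesa}.
At y_{Mesa} = 1: y_{Kora} = 14.25 − 0.25·1 = 14.

14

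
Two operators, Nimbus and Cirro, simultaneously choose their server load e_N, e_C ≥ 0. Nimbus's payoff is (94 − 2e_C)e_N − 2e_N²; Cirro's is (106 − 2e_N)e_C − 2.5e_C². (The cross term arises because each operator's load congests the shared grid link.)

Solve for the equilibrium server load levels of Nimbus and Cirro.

Expanding Nimbus's payoff: 94e_N − 2e_Ce_N − 2e_N².
∂π/∂e_N = 94 − 2e_C − 4e_N = 0, so e_N = 23.5 − 0.5e_C.
Likewise for Cirro: e_C = 21.2 − 0.4e_N.
Solving the two reaction functions simultaneously: (1 − (−0.5)(−0.4))e_N = 23.5 − 0.5·21.2, so 0.8e_N = 12.9 and e_N = 16.125.
Then e_C = 21.2 − 0.4·16.125 = 14.75.

16.125, 14.75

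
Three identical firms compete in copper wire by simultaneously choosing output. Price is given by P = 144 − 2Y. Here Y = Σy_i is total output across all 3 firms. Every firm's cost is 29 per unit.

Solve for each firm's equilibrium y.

A representative firm's profit is π_i = y_i(144 − 2Y) − 29y_i, with Y = y_i + Σ_{j≠i} y_j.
First-order condition: 115 − 4y_i − 2Σ_{j≠i} y_j = 0.
With identical firms, set every y_j = y: then 115 − 4y − 4y = 0, i.e. y = 115/8 = 14.375.

14.375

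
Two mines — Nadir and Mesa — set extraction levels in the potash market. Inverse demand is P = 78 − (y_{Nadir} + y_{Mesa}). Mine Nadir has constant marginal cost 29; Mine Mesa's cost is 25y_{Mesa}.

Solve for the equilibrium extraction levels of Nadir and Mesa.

Mine Nadir's profit: π = y_{Nadir}(78 − (y_{Nadir} + y_{Mesa})) − 29y_{Nadir}.
∂π/∂y_{Nadir} = 49 − 2y_{Nadir} − y_{Mesa} = 0, so y_{Nadir} = 24.5 − 0.5y_{Mesa}.
By the same steps for Mesa: y_{Mesa} = 26.5 − 0.5y_{Nadir}.
Substituting the second reaction function into the first: y_{Nadir} = 24.5 − 0.5(26.5 − 0.5y_{Nadir}), which gives 0.75y_{Nadir} = 11.25 ⇒ y_{Nadir} = 15.
Then y_{Mesa} = 26.5 − 0.5·15 = 19.

15, 19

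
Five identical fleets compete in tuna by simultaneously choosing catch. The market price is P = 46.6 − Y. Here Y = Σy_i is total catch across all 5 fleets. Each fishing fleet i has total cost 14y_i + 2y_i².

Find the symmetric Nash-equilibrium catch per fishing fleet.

3.26

A representative fishing fleet's profit is π_i = y_i(46.6 − Y) − 14y_i − 2y_i², with Y = y_i + Σ_{j≠i} y_j.
First-order condition: 32.6 − 6y_i − Σ_{j≠i} y_j = 0.
With identical fishing fleets, set every y_j = y: then 32.6 − 6y − 4y = 0, i.e. y = 32.6/10 = 3.26.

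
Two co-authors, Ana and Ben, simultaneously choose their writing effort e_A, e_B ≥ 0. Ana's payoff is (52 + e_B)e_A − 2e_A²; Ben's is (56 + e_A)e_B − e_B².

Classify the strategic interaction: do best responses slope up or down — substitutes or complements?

strategic complements

Expanding Ana's payoff: 52e_A + e_Be_A − 2e_A².
∂π/∂e_A = 52 + e_B − 4e_A = 0, so e_A = 13 + 0.25e_B.
The best-response slope de_A/de_B = 0.25 > 0: the reaction function is upward-sloping, so the choices are strategic complements.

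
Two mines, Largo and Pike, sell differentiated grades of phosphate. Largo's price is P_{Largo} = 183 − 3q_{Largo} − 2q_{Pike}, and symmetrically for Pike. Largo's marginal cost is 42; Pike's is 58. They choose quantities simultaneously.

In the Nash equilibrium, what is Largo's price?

Mine Largo's profit: π = q_{Largo}(183 − 3q_{Largo} − 2q_{Pike}) − 42q_{Largo}.
∂π/∂q_{Largo} = 141 − 6q_{Largo} − 2q_{Pike} = 0 ⇒ q_{Largo} = 23.5 − (1/3)q_{Pike}.
Similarly q_{Pike} = 125/6 − (1/3)q_{Largo}.
Solving the two reaction functions simultaneously: (1 − (−1/3)(−1/3))q_{Largo} = 23.5 − (1/3)·(125/6), so (8/9)q_{Largo} = 149/9 and q_{Largo} = 18.625.
Then q_{Pike} = 125/6 − (1/3)·18.625 = 14.625.
P_{Largo} = 183 − 3·18.625 − 2·14.625 = 97.875.

97.875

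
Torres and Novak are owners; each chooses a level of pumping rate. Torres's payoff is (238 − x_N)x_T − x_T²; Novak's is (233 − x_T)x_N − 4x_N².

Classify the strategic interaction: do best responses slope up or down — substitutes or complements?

strategic substitutes

Expanding Torres's payoff: 238x_T − x_Nx_T − x_T².
∂π/∂x_T = 238 − x_N − 2x_T = 0, so x_T = 119 − 0.5x_N.
The best-response slope dx_T/dx_N = −0.5 < 0: the reaction function is downward-sloping, so the choices are strategic substitutes.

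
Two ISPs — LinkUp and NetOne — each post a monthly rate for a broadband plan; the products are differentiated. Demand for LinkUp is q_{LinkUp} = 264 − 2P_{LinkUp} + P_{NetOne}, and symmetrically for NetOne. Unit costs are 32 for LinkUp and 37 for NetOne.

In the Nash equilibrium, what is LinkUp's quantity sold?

156

LinkUp's profit: π = (P_{LinkUp} − 32)(264 − 2P_{LinkUp} + P_{NetOne}).
∂π/∂P_{LinkUp} = 328 − 4P_{LinkUp} + P_{NetOne} = 0 ⇒ P_{LinkUp} = 82 + 0.25P_{NetOne}.
Similarly P_{NetOne} = 84.5 + 0.25P_{LinkUp}.
Solving the two reaction functions simultaneously: (1 − (0.25)(0.25))P_{LinkUp} = 82 + 0.25·84.5, so 0.9375P_{LinkUp} = 103.125 and P_{LinkUp} = 110.
Then P_{NetOne} = 84.5 + 0.25·110 = 112.
q_{LinkUp} = 264 − 2·110 + 112 = 156.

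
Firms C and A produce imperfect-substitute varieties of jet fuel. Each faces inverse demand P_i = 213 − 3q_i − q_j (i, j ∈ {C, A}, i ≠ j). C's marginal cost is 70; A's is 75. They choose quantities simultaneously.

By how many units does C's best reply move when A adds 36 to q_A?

-6

Firm C's profit: π = q_C(213 − 3q_C − q_A) − 70q_C.
∂π/∂q_C = 143 − 6q_C − q_A = 0 ⇒ q_C = 143/6 − (1/6)q_A.
The reaction-function slope is −1/6, so a 36-unit rise in q_A moves q_C by −1/6 × 36 = −6. C's best response falls — the actions are strategic substitutes.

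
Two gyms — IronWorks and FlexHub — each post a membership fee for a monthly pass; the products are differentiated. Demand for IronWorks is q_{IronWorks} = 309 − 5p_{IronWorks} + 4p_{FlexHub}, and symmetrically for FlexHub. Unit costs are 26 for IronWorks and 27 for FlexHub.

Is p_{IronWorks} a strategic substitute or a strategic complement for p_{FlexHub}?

strategic complements

IronWorks's profit: π = (p_{IronWorks} − 26)(309 − 5p_{IronWorks} + 4p_{FlexHub}).
∂π/∂p_{IronWorks} = 439 − 10p_{IronWorks} + 4p_{FlexHub} = 0 ⇒ p_{IronWorks} = 43.9 + 0.4p_{FlexHub}.
The best-response slope dp_{IronWorks}/dp_{FlexHub} = 0.4 > 0: the reaction function is upward-sloping, so the choices are strategic complements.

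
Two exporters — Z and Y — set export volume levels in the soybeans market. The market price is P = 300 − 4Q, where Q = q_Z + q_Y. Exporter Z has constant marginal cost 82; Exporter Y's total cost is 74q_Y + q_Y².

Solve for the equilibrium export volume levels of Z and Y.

19.9375, 14.625

Exporter Z's profit: π = q_Z(300 − 4(q_Z + q_Y)) − 82q_Z.
∂π/∂q_Z = 218 − 8q_Z − 4q_Y = 0, so q_Z = 27.25 − 0.5q_Y.
For Y: ∂π/∂q_Y = 226 − 10q_Y − 4q_Z = 0 ⇒ q_Y = 22.6 − 0.4q_Z.
Plugging q_Y into Z's best response: q_Z = 27.25 − 0.5(22.6 − 0.4q_Z) ⇒ 0.8q_Z = 15.95, so q_Z = 19.9375.
Then q_Y = 22.6 − 0.4·19.9375 = 14.625.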